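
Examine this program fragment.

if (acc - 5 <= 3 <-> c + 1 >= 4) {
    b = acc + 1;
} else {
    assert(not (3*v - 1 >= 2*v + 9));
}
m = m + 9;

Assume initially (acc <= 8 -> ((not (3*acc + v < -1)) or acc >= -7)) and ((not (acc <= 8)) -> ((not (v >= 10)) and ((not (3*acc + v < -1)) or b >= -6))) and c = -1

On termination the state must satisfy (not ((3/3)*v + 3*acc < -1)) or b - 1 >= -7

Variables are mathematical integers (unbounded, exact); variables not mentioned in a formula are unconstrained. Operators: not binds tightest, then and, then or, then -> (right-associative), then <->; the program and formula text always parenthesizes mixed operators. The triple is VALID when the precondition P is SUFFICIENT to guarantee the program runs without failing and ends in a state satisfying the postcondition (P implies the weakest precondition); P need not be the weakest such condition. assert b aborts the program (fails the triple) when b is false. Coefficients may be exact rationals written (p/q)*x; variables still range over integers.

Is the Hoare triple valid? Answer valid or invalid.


Working backward. After the program, the postcondition (not ((3/3)*v + 3*acc < -1)) or b - 1 >= -7 must hold; in canonical form it is (not (3*acc + v < -1)) or b >= -6.
Before m := m + 9: (not (3*acc + v < -1)) or b >= -6
Then branch requires (not (3*acc + v < -1)) or acc >= -7; else branch requires (not (v >= 10)) and ((not (3*acc + v < -1)) or b >= -6).
Before the if: ((acc <= 8 <-> c >= 3) -> ((not (3*acc + v < -1)) or acc >= -7)) and ((not (acc <= 8 <-> c >= 3)) -> ((not (v >= 10)) and ((not (3*acc + v < -1)) or b >= -6)))
The weakest precondition is ((acc <= 8 <-> c >= 3) -> ((not (3*acc + v < -1)) or acc >= -7)) and ((not (acc <= 8 <-> c >= 3)) -> ((not (v >= 10)) and ((not (3*acc + v < -1)) or b >= -6))).
Check whether (acc <= 8 -> ((not (3*acc + v < -1)) or acc >= -7)) and ((not (acc <= 8)) -> ((not (v >= 10)) and ((not (3*acc + v < -1)) or b >= -6))) and c = -1 implies it.
Countermodel: at the initial state acc = 0, b = -7, c = -1, v = -2, the precondition holds but the weakest precondition fails.
Answer: invalid


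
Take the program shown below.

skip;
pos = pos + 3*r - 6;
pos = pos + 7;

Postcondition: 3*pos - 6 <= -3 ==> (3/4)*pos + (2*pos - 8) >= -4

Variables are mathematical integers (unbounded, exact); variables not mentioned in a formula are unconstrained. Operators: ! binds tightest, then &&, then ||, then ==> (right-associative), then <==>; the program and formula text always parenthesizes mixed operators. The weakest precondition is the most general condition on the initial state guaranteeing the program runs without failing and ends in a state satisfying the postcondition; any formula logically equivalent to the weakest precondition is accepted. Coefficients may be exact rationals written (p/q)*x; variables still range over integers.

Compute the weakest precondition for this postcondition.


Working backward. After the program, the postcondition 3*pos - 6 <= -3 ==> (3/4)*pos + (2*pos - 8) >= -4 must hold; in canonical form it is 3*pos <= 3 ==> (11/4)*pos >= 4.
Before pos := pos + 7: 3*pos <= -18 ==> (11/4)*pos >= -61/4
Before pos := pos + 3*r - 6: 3*pos + 9*r <= 0 ==> (11/4)*pos + (33/4)*r >= 5/4
Before skip: 3*pos + 9*r <= 0 ==> (11/4)*pos + (33/4)*r >= 5/4
Answer: WP = 3*pos + 9*r <= 0 ==> (11/4)*pos + (33/4)*r >= 5/4


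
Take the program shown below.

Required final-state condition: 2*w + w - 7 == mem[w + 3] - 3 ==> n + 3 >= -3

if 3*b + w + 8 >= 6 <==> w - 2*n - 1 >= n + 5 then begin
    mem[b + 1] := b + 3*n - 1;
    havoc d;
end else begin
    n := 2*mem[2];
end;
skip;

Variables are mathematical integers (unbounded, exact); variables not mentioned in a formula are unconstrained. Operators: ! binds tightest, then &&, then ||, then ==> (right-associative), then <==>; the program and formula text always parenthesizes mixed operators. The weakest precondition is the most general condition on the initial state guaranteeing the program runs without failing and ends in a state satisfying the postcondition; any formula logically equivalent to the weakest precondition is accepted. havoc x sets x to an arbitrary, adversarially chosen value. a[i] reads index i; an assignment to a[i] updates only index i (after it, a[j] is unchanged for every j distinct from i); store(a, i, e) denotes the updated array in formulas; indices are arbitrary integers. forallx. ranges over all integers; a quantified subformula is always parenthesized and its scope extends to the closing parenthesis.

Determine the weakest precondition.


Working backward. After the program, the postcondition 2*w + w - 7 == mem[w + 3] - 3 ==> n + 3 >= -3 must hold; in canonical form it is 3*w == mem[w + 3] + 4 ==> n >= -6.
Before skip: 3*w == mem[w + 3] + 4 ==> n >= -6
Then branch requires 3*w == store(mem, b + 1, b + 3*n - 1)[w + 3] + 4 ==> n >= -6; else branch requires 3*w == mem[w + 3] + 4 ==> 2*mem[2] >= -6.
Before the if: ((3*b + w >= -2 <==> w >= 3*n + 6) ==> (3*w == store(mem, b + 1, b + 3*n - 1)[w + 3] + 4 ==> n >= -6)) && ((!(3*b + w >= -2 <==> w >= 3*n + 6)) ==> (3*w == mem[w + 3] + 4 ==> 2*mem[2] >= -6))
Answer: WP = ((3*b + w >= -2 <==> w >= 3*n + 6) ==> (3*w == store(mem, b + 1, b + 3*n - 1)[w + 3] + 4 ==> n >= -6)) && ((!(3*b + w >= -2 <==> w >= 3*n + 6)) ==> (3*w == mem[w + 3] + 4 ==> 2*mem[2] >= -6))


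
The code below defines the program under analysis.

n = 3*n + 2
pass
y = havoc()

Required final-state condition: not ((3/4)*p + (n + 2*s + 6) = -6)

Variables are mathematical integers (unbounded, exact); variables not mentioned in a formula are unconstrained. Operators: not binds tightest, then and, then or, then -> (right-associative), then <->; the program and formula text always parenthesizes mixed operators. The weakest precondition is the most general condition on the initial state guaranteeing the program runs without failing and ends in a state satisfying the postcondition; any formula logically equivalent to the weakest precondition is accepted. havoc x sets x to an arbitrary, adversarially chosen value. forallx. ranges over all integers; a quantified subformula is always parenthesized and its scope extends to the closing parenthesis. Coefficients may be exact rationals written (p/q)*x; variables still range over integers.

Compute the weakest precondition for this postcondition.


Working backward. After the program, the postcondition not ((3/4)*p + (n + 2*s + 6) = -6) must hold; in canonical form it is not (n + (3/4)*p + 2*s = -12).
Before havoc y: not (n + (3/4)*p + 2*s = -12)
Before skip: not (n + (3/4)*p + 2*s = -12)
Before n := 3*n + 2: not (3*n + (3/4)*p + 2*s = -14)
Answer: WP = not (3*n + (3/4)*p + 2*s = -14)


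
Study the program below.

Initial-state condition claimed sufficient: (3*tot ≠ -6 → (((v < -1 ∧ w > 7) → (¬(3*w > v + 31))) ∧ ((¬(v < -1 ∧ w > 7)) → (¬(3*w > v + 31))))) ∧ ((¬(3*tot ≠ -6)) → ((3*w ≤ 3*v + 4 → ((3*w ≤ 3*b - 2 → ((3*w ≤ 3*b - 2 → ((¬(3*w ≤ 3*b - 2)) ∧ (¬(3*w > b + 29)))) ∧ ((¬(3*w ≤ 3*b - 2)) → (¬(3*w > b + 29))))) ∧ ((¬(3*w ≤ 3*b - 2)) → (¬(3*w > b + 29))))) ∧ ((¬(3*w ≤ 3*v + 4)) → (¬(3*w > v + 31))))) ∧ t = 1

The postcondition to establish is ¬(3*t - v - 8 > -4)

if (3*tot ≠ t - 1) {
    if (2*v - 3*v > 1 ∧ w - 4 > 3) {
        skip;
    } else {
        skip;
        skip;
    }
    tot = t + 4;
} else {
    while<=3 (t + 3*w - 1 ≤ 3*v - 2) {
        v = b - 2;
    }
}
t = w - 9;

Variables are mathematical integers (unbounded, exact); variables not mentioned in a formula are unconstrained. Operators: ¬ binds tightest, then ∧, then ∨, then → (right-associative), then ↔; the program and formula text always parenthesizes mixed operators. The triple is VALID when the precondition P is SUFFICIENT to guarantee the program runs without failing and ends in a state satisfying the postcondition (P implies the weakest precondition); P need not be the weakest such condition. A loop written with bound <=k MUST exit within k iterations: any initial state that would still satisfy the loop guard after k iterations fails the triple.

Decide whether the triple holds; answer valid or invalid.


Working backward. After the program, the postcondition ¬(3*t - v - 8 > -4) must hold; in canonical form it is ¬(3*t > v + 4).
Before t := w - 9: ¬(3*w > v + 31)
Then branch requires ((v < -1 ∧ w > 7) → (¬(3*w > v + 31))) ∧ ((¬(v < -1 ∧ w > 7)) → (¬(3*w > v + 31))); else branch requires (t + 3*w ≤ 3*v - 1 → ((t + 3*w ≤ 3*b - 7 → ((t + 3*w ≤ 3*b - 7 → ((¬(t + 3*w ≤ 3*b - 7)) ∧ (¬(3*w > b + 29)))) ∧ ((¬(t + 3*w ≤ 3*b - 7)) → (¬(3*w > b + 29))))) ∧ ((¬(t + 3*w ≤ 3*b - 7)) → (¬(3*w > b + 29))))) ∧ ((¬(t + 3*w ≤ 3*v - 1)) → (¬(3*w > v + 31))).
Before the if: (3*tot ≠ t - 1 → (((v < -1 ∧ w > 7) → (¬(3*w > v + 31))) ∧ ((¬(v < -1 ∧ w > 7)) → (¬(3*w > v + 31))))) ∧ ((¬(3*tot ≠ t - 1)) → ((t + 3*w ≤ 3*v - 1 → ((t + 3*w ≤ 3*b - 7 → ((t + 3*w ≤ 3*b - 7 → ((¬(t + 3*w ≤ 3*b - 7)) ∧ (¬(3*w > b + 29)))) ∧ ((¬(t + 3*w ≤ 3*b - 7)) → (¬(3*w > b + 29))))) ∧ ((¬(t + 3*w ≤ 3*b - 7)) → (¬(3*w > b + 29))))) ∧ ((¬(t + 3*w ≤ 3*v - 1)) → (¬(3*w > v + 31)))))
The weakest precondition is (3*tot ≠ t - 1 → (((v < -1 ∧ w > 7) → (¬(3*w > v + 31))) ∧ ((¬(v < -1 ∧ w > 7)) → (¬(3*w > v + 31))))) ∧ ((¬(3*tot ≠ t - 1)) → ((t + 3*w ≤ 3*v - 1 → ((t + 3*w ≤ 3*b - 7 → ((t + 3*w ≤ 3*b - 7 → ((¬(t + 3*w ≤ 3*b - 7)) ∧ (¬(3*w > b + 29)))) ∧ ((¬(t + 3*w ≤ 3*b - 7)) → (¬(3*w > b + 29))))) ∧ ((¬(t + 3*w ≤ 3*b - 7)) → (¬(3*w > b + 29))))) ∧ ((¬(t + 3*w ≤ 3*v - 1)) → (¬(3*w > v + 31))))).
Check whether (3*tot ≠ -6 → (((v < -1 ∧ w > 7) → (¬(3*w > v + 31))) ∧ ((¬(v < -1 ∧ w > 7)) → (¬(3*w > v + 31))))) ∧ ((¬(3*tot ≠ -6)) → ((3*w ≤ 3*v + 4 → ((3*w ≤ 3*b - 2 → ((3*w ≤ 3*b - 2 → ((¬(3*w ≤ 3*b - 2)) ∧ (¬(3*w > b + 29)))) ∧ ((¬(3*w ≤ 3*b - 2)) → (¬(3*w > b + 29))))) ∧ ((¬(3*w ≤ 3*b - 2)) → (¬(3*w > b + 29))))) ∧ ((¬(3*w ≤ 3*v + 4)) → (¬(3*w > v + 31))))) ∧ t = 1 implies it.
Countermodel: at the initial state b = -6, t = 1, tot = 0, v = 9, w = 8, the precondition holds but the weakest precondition fails.
Answer: invalid


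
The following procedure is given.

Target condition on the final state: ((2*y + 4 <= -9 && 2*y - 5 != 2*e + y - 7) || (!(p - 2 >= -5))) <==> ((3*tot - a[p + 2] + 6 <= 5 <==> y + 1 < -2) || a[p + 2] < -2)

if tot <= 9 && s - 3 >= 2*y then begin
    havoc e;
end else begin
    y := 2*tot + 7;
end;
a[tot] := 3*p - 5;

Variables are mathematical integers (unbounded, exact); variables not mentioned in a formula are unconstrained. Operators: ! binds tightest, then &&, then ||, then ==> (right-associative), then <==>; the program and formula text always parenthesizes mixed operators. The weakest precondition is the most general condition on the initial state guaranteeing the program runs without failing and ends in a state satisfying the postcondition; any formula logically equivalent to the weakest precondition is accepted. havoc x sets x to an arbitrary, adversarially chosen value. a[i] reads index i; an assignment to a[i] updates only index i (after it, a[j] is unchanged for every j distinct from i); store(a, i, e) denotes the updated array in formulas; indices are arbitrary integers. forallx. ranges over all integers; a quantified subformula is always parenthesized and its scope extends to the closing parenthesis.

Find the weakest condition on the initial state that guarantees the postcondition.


Working backward. After the program, the postcondition ((2*y + 4 <= -9 && 2*y - 5 != 2*e + y - 7) || (!(p - 2 >= -5))) <==> ((3*tot - a[p + 2] + 6 <= 5 <==> y + 1 < -2) || a[p + 2] < -2) must hold; in canonical form it is ((2*y <= -13 && y != 2*e - 2) || (!(p >= -3))) <==> ((3*tot <= a[p + 2] - 1 <==> y < -3) || a[p + 2] < -2).
Before a[tot] := 3*p - 5: ((2*y <= -13 && y != 2*e - 2) || (!(p >= -3))) <==> ((3*tot <= store(a, tot, 3*p - 5)[p + 2] - 1 <==> y < -3) || store(a, tot, 3*p - 5)[p + 2] < -2)
Then branch requires forall e_1. (((2*y <= -13 && y != 2*e_1 - 2) || (!(p >= -3))) <==> ((3*tot <= store(a, tot, 3*p - 5)[p + 2] - 1 <==> y < -3) || store(a, tot, 3*p - 5)[p + 2] < -2)); else branch requires ((4*tot <= -27 && 2*tot != 2*e - 9) || (!(p >= -3))) <==> ((3*tot <= store(a, tot, 3*p - 5)[p + 2] - 1 <==> 2*tot < -10) || store(a, tot, 3*p - 5)[p + 2] < -2).
Before the if: ((tot <= 9 && s >= 2*y + 3) ==> (forall e_1. (((2*y <= -13 && y != 2*e_1 - 2) || (!(p >= -3))) <==> ((3*tot <= store(a, tot, 3*p - 5)[p + 2] - 1 <==> y < -3) || store(a, tot, 3*p - 5)[p + 2] < -2)))) && ((!(tot <= 9 && s >= 2*y + 3)) ==> (((4*tot <= -27 && 2*tot != 2*e - 9) || (!(p >= -3))) <==> ((3*tot <= store(a, tot, 3*p - 5)[p + 2] - 1 <==> 2*tot < -10) || store(a, tot, 3*p - 5)[p + 2] < -2)))
Answer: WP = ((tot <= 9 && s >= 2*y + 3) ==> (forall e_1. (((2*y <= -13 && y != 2*e_1 - 2) || (!(p >= -3))) <==> ((3*tot <= store(a, tot, 3*p - 5)[p + 2] - 1 <==> y < -3) || store(a, tot, 3*p - 5)[p + 2] < -2)))) && ((!(tot <= 9 && s >= 2*y + 3)) ==> (((4*tot <= -27 && 2*tot != 2*e - 9) || (!(p >= -3))) <==> ((3*tot <= store(a, tot, 3*p - 5)[p + 2] - 1 <==> 2*tot < -10) || store(a, tot, 3*p - 5)[p + 2] < -2)))


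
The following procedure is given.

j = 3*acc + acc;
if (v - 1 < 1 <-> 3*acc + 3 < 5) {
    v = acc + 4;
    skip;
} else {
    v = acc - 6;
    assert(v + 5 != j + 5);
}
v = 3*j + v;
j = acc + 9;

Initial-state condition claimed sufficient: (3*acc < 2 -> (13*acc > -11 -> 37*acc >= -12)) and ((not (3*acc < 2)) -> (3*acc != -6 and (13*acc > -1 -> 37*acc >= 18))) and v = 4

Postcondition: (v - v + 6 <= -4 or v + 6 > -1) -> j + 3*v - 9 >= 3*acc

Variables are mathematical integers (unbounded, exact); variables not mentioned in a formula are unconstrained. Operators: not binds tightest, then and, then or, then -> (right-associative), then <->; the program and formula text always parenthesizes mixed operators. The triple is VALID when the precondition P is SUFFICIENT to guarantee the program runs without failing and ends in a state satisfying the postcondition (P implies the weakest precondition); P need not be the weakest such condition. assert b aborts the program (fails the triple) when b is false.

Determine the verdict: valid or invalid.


Working backward. After the program, the postcondition (v - v + 6 <= -4 or v + 6 > -1) -> j + 3*v - 9 >= 3*acc must hold; in canonical form it is v > -7 -> j + 3*v >= 3*acc + 9.
Before j := acc + 9: v > -7 -> 3*v >= 2*acc
Before v := 3*j + v: 3*j + v > -7 -> 9*j + 3*v >= 2*acc
Then branch requires acc + 3*j > -11 -> acc + 9*j >= -12; else branch requires acc != j + 6 and (acc + 3*j > -1 -> acc + 9*j >= 18).
Before the if: ((v < 2 <-> 3*acc < 2) -> (acc + 3*j > -11 -> acc + 9*j >= -12)) and ((not (v < 2 <-> 3*acc < 2)) -> (acc != j + 6 and (acc + 3*j > -1 -> acc + 9*j >= 18)))
Before j := 3*acc + acc: ((v < 2 <-> 3*acc < 2) -> (13*acc > -11 -> 37*acc >= -12)) and ((not (v < 2 <-> 3*acc < 2)) -> (3*acc != -6 and (13*acc > -1 -> 37*acc >= 18)))
The weakest precondition is ((v < 2 <-> 3*acc < 2) -> (13*acc > -11 -> 37*acc >= -12)) and ((not (v < 2 <-> 3*acc < 2)) -> (3*acc != -6 and (13*acc > -1 -> 37*acc >= 18))).
Check whether (3*acc < 2 -> (13*acc > -11 -> 37*acc >= -12)) and ((not (3*acc < 2)) -> (3*acc != -6 and (13*acc > -1 -> 37*acc >= 18))) and v = 4 implies it.
Countermodel: at the initial state acc = -2, v = 4, the precondition holds but the weakest precondition fails.
Answer: invalid


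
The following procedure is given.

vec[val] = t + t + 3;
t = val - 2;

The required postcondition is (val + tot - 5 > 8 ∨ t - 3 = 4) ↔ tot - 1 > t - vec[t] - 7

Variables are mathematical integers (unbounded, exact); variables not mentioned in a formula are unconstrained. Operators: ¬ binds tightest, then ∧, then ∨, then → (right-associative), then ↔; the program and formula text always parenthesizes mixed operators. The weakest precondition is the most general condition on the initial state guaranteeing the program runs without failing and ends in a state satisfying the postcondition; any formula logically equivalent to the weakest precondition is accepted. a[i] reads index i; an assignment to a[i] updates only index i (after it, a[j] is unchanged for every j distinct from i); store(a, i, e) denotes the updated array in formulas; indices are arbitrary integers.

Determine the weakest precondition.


Working backward. After the program, the postcondition (val + tot - 5 > 8 ∨ t - 3 = 4) ↔ tot - 1 > t - vec[t] - 7 must hold; in canonical form it is (tot + val > 13 ∨ t = 7) ↔ vec[t] + tot > t - 6.
Before t := val - 2: (tot + val > 13 ∨ val = 9) ↔ vec[val - 2] + tot > val - 8
Before vec[val] := t + t + 3: (tot + val > 13 ∨ val = 9) ↔ store(vec, val, 2*t + 3)[val - 2] + tot > val - 8
Answer: WP = (tot + val > 13 ∨ val = 9) ↔ store(vec, val, 2*t + 3)[val - 2] + tot > val - 8


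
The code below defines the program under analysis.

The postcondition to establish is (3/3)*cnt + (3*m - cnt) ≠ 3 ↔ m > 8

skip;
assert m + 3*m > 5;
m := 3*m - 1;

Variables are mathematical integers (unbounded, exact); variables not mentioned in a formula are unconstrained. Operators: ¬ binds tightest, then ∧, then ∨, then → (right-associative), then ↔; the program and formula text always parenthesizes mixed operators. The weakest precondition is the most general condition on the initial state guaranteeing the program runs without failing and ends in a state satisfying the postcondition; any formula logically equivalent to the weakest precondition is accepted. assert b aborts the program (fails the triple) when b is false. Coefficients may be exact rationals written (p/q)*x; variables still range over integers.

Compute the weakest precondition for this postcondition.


Working backward. After the program, the postcondition (3/3)*cnt + (3*m - cnt) ≠ 3 ↔ m > 8 must hold; in canonical form it is 3*m ≠ 3 ↔ m > 8.
Before m := 3*m - 1: 9*m ≠ 6 ↔ 3*m > 9
Before assert m + 3*m > 5: 4*m > 5 ∧ (9*m ≠ 6 ↔ 3*m > 9)
Before skip: 4*m > 5 ∧ (9*m ≠ 6 ↔ 3*m > 9)
Answer: WP = 4*m > 5 ∧ (9*m ≠ 6 ↔ 3*m > 9)


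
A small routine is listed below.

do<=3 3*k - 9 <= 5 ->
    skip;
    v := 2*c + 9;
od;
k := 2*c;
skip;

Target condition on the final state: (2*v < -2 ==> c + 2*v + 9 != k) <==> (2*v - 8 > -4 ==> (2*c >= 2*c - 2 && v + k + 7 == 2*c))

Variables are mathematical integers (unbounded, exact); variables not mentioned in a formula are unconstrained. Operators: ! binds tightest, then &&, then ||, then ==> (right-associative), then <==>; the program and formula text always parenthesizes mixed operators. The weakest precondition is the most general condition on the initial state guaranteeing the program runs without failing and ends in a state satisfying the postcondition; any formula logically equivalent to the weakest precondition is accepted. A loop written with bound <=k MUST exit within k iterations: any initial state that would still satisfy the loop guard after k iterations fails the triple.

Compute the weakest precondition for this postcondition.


Working backward. After the program, the postcondition (2*v < -2 ==> c + 2*v + 9 != k) <==> (2*v - 8 > -4 ==> (2*c >= 2*c - 2 && v + k + 7 == 2*c)) must hold; in canonical form it is (2*v < -2 ==> c + 2*v != k - 9) <==> (2*v > 4 ==> k + v == 2*c - 7).
Before skip: (2*v < -2 ==> c + 2*v != k - 9) <==> (2*v > 4 ==> k + v == 2*c - 7)
Before k := 2*c: (2*v < -2 ==> 2*v != c - 9) <==> (2*v > 4 ==> v == -7)
Before the loop (bound <=3), unroll the exhaustion recursion (WP_0 = exit-now case; WP_j = one more guarded iteration, up to j = 3):
  WP_0: (!(3*k <= 14)) && ((2*v < -2 ==> 2*v != c - 9) <==> (2*v > 4 ==> v == -7))
  WP_1: (3*k <= 14 ==> ((!(3*k <= 14)) && ((4*c < -20 ==> 3*c != -27) <==> (4*c > -14 ==> 2*c == -16)))) && ((!(3*k <= 14)) ==> ((2*v < -2 ==> 2*v != c - 9) <==> (2*v > 4 ==> v == -7)))
  WP_2: (3*k <= 14 ==> ((3*k <= 14 ==> ((!(3*k <= 14)) && ((4*c < -20 ==> 3*c != -27) <==> (4*c > -14 ==> 2*c == -16)))) && ((!(3*k <= 14)) ==> ((4*c < -20 ==> 3*c != -27) <==> (4*c > -14 ==> 2*c == -16))))) && ((!(3*k <= 14)) ==> ((2*v < -2 ==> 2*v != c - 9) <==> (2*v > 4 ==> v == -7)))
  WP_3: (3*k <= 14 ==> ((3*k <= 14 ==> ((3*k <= 14 ==> ((!(3*k <= 14)) && ((4*c < -20 ==> 3*c != -27) <==> (4*c > -14 ==> 2*c == -16)))) && ((!(3*k <= 14)) ==> ((4*c < -20 ==> 3*c != -27) <==> (4*c > -14 ==> 2*c == -16))))) && ((!(3*k <= 14)) ==> ((4*c < -20 ==> 3*c != -27) <==> (4*c > -14 ==> 2*c == -16))))) && ((!(3*k <= 14)) ==> ((2*v < -2 ==> 2*v != c - 9) <==> (2*v > 4 ==> v == -7)))
So before the loop: (3*k <= 14 ==> ((3*k <= 14 ==> ((3*k <= 14 ==> ((!(3*k <= 14)) && ((4*c < -20 ==> 3*c != -27) <==> (4*c > -14 ==> 2*c == -16)))) && ((!(3*k <= 14)) ==> ((4*c < -20 ==> 3*c != -27) <==> (4*c > -14 ==> 2*c == -16))))) && ((!(3*k <= 14)) ==> ((4*c < -20 ==> 3*c != -27) <==> (4*c > -14 ==> 2*c == -16))))) && ((!(3*k <= 14)) ==> ((2*v < -2 ==> 2*v != c - 9) <==> (2*v > 4 ==> v == -7)))
Answer: WP = (3*k <= 14 ==> ((3*k <= 14 ==> ((3*k <= 14 ==> ((!(3*k <= 14)) && ((4*c < -20 ==> 3*c != -27) <==> (4*c > -14 ==> 2*c == -16)))) && ((!(3*k <= 14)) ==> ((4*c < -20 ==> 3*c != -27) <==> (4*c > -14 ==> 2*c == -16))))) && ((!(3*k <= 14)) ==> ((4*c < -20 ==> 3*c != -27) <==> (4*c > -14 ==> 2*c == -16))))) && ((!(3*k <= 14)) ==> ((2*v < -2 ==> 2*v != c - 9) <==> (2*v > 4 ==> v == -7)))


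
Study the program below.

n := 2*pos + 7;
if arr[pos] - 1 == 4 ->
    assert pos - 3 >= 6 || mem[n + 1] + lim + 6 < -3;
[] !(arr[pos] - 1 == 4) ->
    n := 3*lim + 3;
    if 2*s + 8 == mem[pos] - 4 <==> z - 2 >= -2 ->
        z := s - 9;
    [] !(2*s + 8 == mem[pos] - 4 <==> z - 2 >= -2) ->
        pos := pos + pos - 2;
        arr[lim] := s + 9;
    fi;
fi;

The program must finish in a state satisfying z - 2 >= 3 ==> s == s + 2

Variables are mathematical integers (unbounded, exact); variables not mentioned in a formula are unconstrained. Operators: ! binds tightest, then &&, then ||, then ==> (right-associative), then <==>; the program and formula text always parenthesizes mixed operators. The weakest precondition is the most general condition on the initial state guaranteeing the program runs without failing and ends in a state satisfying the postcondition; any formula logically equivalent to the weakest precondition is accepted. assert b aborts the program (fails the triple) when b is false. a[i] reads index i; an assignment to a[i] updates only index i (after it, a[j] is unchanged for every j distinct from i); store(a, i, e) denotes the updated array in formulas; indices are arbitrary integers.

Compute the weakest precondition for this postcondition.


Working backward. After the program, the postcondition z - 2 >= 3 ==> s == s + 2 must hold; in canonical form it is !(z >= 5).
Then branch requires (pos >= 9 || mem[n + 1] + lim < -9) && (!(z >= 5)); else branch requires ((2*s == mem[pos] - 12 <==> z >= 0) ==> (!(s >= 14))) && ((!(2*s == mem[pos] - 12 <==> z >= 0)) ==> (!(z >= 5))).
Before the if: (arr[pos] == 5 ==> ((pos >= 9 || mem[n + 1] + lim < -9) && (!(z >= 5)))) && ((!(arr[pos] == 5)) ==> (((2*s == mem[pos] - 12 <==> z >= 0) ==> (!(s >= 14))) && ((!(2*s == mem[pos] - 12 <==> z >= 0)) ==> (!(z >= 5)))))
Before n := 2*pos + 7: (arr[pos] == 5 ==> ((pos >= 9 || mem[2*pos + 8] + lim < -9) && (!(z >= 5)))) && ((!(arr[pos] == 5)) ==> (((2*s == mem[pos] - 12 <==> z >= 0) ==> (!(s >= 14))) && ((!(2*s == mem[pos] - 12 <==> z >= 0)) ==> (!(z >= 5)))))
Answer: WP = (arr[pos] == 5 ==> ((pos >= 9 || mem[2*pos + 8] + lim < -9) && (!(z >= 5)))) && ((!(arr[pos] == 5)) ==> (((2*s == mem[pos] - 12 <==> z >= 0) ==> (!(s >= 14))) && ((!(2*s == mem[pos] - 12 <==> z >= 0)) ==> (!(z >= 5)))))


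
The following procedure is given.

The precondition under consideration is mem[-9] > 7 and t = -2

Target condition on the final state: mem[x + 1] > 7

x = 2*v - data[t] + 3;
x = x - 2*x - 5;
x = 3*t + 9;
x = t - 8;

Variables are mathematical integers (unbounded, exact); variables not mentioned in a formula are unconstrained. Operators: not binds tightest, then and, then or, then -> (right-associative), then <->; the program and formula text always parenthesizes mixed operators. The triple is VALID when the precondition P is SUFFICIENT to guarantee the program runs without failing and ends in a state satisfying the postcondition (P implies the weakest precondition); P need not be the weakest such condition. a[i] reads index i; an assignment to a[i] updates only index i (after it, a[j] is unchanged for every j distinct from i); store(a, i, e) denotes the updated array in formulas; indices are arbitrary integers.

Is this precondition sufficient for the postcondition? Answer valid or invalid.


Working backward. After the program, mem[x + 1] > 7 must hold.
Before x := t - 8: mem[t - 7] > 7
Before x := 3*t + 9: mem[t - 7] > 7
Before x := x - 2*x - 5: mem[t - 7] > 7
Before x := 2*v - data[t] + 3: mem[t - 7] > 7
The weakest precondition is mem[t - 7] > 7.
Check whether mem[-9] > 7 and t = -2 implies it.
Every state satisfying the precondition satisfies the weakest precondition: the implication holds.
Answer: valid


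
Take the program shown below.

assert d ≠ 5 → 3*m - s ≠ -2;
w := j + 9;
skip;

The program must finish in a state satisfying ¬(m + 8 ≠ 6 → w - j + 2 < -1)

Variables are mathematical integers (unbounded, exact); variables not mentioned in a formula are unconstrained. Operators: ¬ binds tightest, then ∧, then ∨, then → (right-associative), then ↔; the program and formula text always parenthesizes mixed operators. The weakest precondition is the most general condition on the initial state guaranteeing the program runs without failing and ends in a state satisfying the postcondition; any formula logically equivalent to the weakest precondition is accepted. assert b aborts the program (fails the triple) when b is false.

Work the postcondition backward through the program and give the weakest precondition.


Working backward. After the program, the postcondition ¬(m + 8 ≠ 6 → w - j + 2 < -1) must hold; in canonical form it is ¬(m ≠ -2 → w < j - 3).
Before skip: ¬(m ≠ -2 → w < j - 3)
Before w := j + 9: m ≠ -2
Before assert d ≠ 5 → 3*m - s ≠ -2: (d ≠ 5 → 3*m ≠ s - 2) ∧ m ≠ -2
Answer: WP = (d ≠ 5 → 3*m ≠ s - 2) ∧ m ≠ -2


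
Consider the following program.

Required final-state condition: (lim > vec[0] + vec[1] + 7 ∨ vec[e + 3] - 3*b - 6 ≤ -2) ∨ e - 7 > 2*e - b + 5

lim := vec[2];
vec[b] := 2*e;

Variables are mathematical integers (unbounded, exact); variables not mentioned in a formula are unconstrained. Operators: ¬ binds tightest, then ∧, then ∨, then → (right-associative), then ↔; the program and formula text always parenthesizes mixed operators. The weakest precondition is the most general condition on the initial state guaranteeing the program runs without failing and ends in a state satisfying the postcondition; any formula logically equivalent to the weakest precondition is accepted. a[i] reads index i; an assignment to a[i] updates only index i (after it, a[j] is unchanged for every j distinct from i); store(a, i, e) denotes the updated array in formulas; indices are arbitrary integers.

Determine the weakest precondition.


Working backward. After the program, the postcondition (lim > vec[0] + vec[1] + 7 ∨ vec[e + 3] - 3*b - 6 ≤ -2) ∨ e - 7 > 2*e - b + 5 must hold; in canonical form it is lim > vec[0] + vec[1] + 7 ∨ vec[e + 3] ≤ 3*b + 4 ∨ b > e + 12.
Before vec[b] := 2*e: lim > store(vec, b, 2*e)[0] + store(vec, b, 2*e)[1] + 7 ∨ store(vec, b, 2*e)[e + 3] ≤ 3*b + 4 ∨ b > e + 12
Before lim := vec[2]: vec[2] > store(vec, b, 2*e)[0] + store(vec, b, 2*e)[1] + 7 ∨ store(vec, b, 2*e)[e + 3] ≤ 3*b + 4 ∨ b > e + 12
Answer: WP = vec[2] > store(vec, b, 2*e)[0] + store(vec, b, 2*e)[1] + 7 ∨ store(vec, b, 2*e)[e + 3] ≤ 3*b + 4 ∨ b > e + 12


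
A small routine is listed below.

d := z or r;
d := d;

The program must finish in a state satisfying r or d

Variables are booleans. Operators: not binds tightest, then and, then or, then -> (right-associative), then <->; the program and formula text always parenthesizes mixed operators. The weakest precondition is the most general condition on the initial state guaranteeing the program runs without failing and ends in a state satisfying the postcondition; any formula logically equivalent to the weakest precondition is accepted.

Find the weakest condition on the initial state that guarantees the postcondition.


Working backward. After the program, r or d must hold.
Before d := d: r or d
Before d := z or r: r or z
Answer: WP = r or z


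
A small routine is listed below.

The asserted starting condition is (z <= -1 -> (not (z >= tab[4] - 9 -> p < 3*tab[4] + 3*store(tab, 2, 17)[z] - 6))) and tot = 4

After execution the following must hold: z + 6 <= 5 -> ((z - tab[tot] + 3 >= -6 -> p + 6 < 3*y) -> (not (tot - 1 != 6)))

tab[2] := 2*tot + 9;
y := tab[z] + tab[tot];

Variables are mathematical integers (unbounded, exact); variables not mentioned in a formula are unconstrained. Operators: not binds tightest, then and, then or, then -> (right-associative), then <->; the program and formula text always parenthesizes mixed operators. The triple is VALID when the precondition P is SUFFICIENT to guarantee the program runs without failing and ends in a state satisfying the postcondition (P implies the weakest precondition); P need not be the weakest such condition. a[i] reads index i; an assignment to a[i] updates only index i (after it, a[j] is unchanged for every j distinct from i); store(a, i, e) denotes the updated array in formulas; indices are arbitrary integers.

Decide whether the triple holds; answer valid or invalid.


Working backward. After the program, the postcondition z + 6 <= 5 -> ((z - tab[tot] + 3 >= -6 -> p + 6 < 3*y) -> (not (tot - 1 != 6))) must hold; in canonical form it is z <= -1 -> ((z >= tab[tot] - 9 -> p < 3*y - 6) -> (not (tot != 7))).
Before y := tab[z] + tab[tot]: z <= -1 -> ((z >= tab[tot] - 9 -> p < 3*tab[tot] + 3*tab[z] - 6) -> (not (tot != 7)))
Before tab[2] := 2*tot + 9: z <= -1 -> ((z >= store(tab, 2, 2*tot + 9)[tot] - 9 -> p < 3*store(tab, 2, 2*tot + 9)[tot] + 3*store(tab, 2, 2*tot + 9)[z] - 6) -> (not (tot != 7)))
The weakest precondition is z <= -1 -> ((z >= store(tab, 2, 2*tot + 9)[tot] - 9 -> p < 3*store(tab, 2, 2*tot + 9)[tot] + 3*store(tab, 2, 2*tot + 9)[z] - 6) -> (not (tot != 7))).
Check whether (z <= -1 -> (not (z >= tab[4] - 9 -> p < 3*tab[4] + 3*store(tab, 2, 17)[z] - 6))) and tot = 4 implies it.
Every state satisfying the precondition satisfies the weakest precondition: the implication holds.
Answer: valid


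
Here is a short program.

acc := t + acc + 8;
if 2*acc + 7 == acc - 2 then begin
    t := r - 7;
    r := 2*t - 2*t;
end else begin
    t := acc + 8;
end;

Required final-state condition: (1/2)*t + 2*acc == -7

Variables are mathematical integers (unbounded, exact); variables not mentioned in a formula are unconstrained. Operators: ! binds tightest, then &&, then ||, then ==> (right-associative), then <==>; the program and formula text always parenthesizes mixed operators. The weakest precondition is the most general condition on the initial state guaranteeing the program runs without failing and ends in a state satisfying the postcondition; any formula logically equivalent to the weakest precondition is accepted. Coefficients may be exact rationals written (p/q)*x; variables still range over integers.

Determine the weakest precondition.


Working backward. After the program, the postcondition (1/2)*t + 2*acc == -7 must hold; in canonical form it is 2*acc + (1/2)*t == -7.
Then branch requires 2*acc + (1/2)*r == -7/2; else branch requires (5/2)*acc == -11.
Before the if: (acc == -9 ==> 2*acc + (1/2)*r == -7/2) && ((!(acc == -9)) ==> (5/2)*acc == -11)
Before acc := t + acc + 8: (acc + t == -17 ==> 2*acc + (1/2)*r + 2*t == -39/2) && ((!(acc + t == -17)) ==> (5/2)*acc + (5/2)*t == -31)
Answer: WP = (acc + t == -17 ==> 2*acc + (1/2)*r + 2*t == -39/2) && ((!(acc + t == -17)) ==> (5/2)*acc + (5/2)*t == -31)


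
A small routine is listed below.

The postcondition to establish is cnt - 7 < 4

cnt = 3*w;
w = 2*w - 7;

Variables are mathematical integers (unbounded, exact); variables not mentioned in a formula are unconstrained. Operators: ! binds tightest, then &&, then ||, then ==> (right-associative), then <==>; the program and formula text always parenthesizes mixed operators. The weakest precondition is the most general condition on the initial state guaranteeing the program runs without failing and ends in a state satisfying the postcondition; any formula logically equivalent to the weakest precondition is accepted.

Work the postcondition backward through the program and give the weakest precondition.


Working backward. After the program, the postcondition cnt - 7 < 4 must hold; in canonical form it is cnt < 11.
Before w := 2*w - 7: cnt < 11
Before cnt := 3*w: 3*w < 11
Answer: WP = 3*w < 11


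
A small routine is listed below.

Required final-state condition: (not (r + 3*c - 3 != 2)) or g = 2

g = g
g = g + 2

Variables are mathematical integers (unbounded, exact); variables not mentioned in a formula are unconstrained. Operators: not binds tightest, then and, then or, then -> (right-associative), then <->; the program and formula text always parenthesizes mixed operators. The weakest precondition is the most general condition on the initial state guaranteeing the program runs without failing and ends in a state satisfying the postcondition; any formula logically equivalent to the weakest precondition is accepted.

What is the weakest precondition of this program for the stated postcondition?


Working backward. After the program, the postcondition (not (r + 3*c - 3 != 2)) or g = 2 must hold; in canonical form it is (not (3*c + r != 5)) or g = 2.
Before g := g + 2: (not (3*c + r != 5)) or g = 0
Before g := g: (not (3*c + r != 5)) or g = 0
Answer: WP = (not (3*c + r != 5)) or g = 0


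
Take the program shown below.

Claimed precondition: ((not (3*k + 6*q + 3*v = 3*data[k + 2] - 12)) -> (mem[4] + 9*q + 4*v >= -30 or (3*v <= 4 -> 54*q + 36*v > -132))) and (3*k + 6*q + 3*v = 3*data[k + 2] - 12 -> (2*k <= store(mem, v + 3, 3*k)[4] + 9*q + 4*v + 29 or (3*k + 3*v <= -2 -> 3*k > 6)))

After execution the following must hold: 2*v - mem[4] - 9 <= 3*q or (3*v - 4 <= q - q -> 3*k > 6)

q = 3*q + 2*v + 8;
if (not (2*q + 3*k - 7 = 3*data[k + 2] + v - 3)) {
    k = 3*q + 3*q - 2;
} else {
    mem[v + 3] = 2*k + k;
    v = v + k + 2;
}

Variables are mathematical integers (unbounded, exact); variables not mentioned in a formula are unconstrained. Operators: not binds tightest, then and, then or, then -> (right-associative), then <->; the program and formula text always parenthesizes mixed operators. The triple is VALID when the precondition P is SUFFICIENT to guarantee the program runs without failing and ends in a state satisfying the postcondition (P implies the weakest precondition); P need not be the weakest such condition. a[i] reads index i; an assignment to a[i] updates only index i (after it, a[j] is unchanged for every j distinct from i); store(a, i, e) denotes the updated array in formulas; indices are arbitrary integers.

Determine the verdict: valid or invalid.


Working backward. After the program, the postcondition 2*v - mem[4] - 9 <= 3*q or (3*v - 4 <= q - q -> 3*k > 6) must hold; in canonical form it is 2*v <= mem[4] + 3*q + 9 or (3*v <= 4 -> 3*k > 6).
Then branch requires 2*v <= mem[4] + 3*q + 9 or (3*v <= 4 -> 18*q > 12); else branch requires 2*k + 2*v <= store(mem, v + 3, 3*k)[4] + 3*q + 5 or (3*k + 3*v <= -2 -> 3*k > 6).
Before the if: ((not (3*k + 2*q = 3*data[k + 2] + v + 4)) -> (2*v <= mem[4] + 3*q + 9 or (3*v <= 4 -> 18*q > 12))) and (3*k + 2*q = 3*data[k + 2] + v + 4 -> (2*k + 2*v <= store(mem, v + 3, 3*k)[4] + 3*q + 5 or (3*k + 3*v <= -2 -> 3*k > 6)))
Before q := 3*q + 2*v + 8: ((not (3*k + 6*q + 3*v = 3*data[k + 2] - 12)) -> (mem[4] + 9*q + 4*v >= -33 or (3*v <= 4 -> 54*q + 36*v > -132))) and (3*k + 6*q + 3*v = 3*data[k + 2] - 12 -> (2*k <= store(mem, v + 3, 3*k)[4] + 9*q + 4*v + 29 or (3*k + 3*v <= -2 -> 3*k > 6)))
The weakest precondition is ((not (3*k + 6*q + 3*v = 3*data[k + 2] - 12)) -> (mem[4] + 9*q + 4*v >= -33 or (3*v <= 4 -> 54*q + 36*v > -132))) and (3*k + 6*q + 3*v = 3*data[k + 2] - 12 -> (2*k <= store(mem, v + 3, 3*k)[4] + 9*q + 4*v + 29 or (3*k + 3*v <= -2 -> 3*k > 6))).
Check whether ((not (3*k + 6*q + 3*v = 3*data[k + 2] - 12)) -> (mem[4] + 9*q + 4*v >= -30 or (3*v <= 4 -> 54*q + 36*v > -132))) and (3*k + 6*q + 3*v = 3*data[k + 2] - 12 -> (2*k <= store(mem, v + 3, 3*k)[4] + 9*q + 4*v + 29 or (3*k + 3*v <= -2 -> 3*k > 6))) implies it.
Every state satisfying the precondition satisfies the weakest precondition: the implication holds.
Answer: valid


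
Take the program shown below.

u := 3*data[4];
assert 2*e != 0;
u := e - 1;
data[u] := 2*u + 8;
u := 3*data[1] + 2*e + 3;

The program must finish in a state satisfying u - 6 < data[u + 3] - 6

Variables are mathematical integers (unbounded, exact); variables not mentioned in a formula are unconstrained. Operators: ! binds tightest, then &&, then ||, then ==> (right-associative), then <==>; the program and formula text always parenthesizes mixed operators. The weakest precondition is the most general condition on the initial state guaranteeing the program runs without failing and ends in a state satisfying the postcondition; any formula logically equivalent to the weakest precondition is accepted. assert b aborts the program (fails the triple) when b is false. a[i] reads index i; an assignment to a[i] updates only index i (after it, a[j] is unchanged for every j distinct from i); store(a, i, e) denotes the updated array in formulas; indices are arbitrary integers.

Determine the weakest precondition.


Working backward. After the program, the postcondition u - 6 < data[u + 3] - 6 must hold; in canonical form it is u < data[u + 3].
Before u := 3*data[1] + 2*e + 3: 3*data[1] + 2*e < data[3*data[1] + 2*e + 6] - 3
Before data[u] := 2*u + 8: 3*store(data, u, 2*u + 8)[1] + 2*e < store(data, u, 2*u + 8)[3*store(data, u, 2*u + 8)[1] + 2*e + 6] - 3
Before u := e - 1: 3*store(data, e - 1, 2*e + 6)[1] + 2*e < store(data, e - 1, 2*e + 6)[3*store(data, e - 1, 2*e + 6)[1] + 2*e + 6] - 3
Before assert 2*e != 0: 2*e != 0 && 3*store(data, e - 1, 2*e + 6)[1] + 2*e < store(data, e - 1, 2*e + 6)[3*store(data, e - 1, 2*e + 6)[1] + 2*e + 6] - 3
Before u := 3*data[4]: 2*e != 0 && 3*store(data, e - 1, 2*e + 6)[1] + 2*e < store(data, e - 1, 2*e + 6)[3*store(data, e - 1, 2*e + 6)[1] + 2*e + 6] - 3
Answer: WP = 2*e != 0 && 3*store(data, e - 1, 2*e + 6)[1] + 2*e < store(data, e - 1, 2*e + 6)[3*store(data, e - 1, 2*e + 6)[1] + 2*e + 6] - 3


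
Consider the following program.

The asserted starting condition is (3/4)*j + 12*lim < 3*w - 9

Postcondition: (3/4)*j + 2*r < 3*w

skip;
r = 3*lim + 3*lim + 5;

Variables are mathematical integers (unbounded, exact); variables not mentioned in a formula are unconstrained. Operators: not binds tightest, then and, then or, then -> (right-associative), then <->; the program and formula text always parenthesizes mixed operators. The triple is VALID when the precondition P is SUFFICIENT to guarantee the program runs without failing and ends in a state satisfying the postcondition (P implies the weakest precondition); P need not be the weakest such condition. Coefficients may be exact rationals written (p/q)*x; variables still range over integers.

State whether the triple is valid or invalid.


Working backward. After the program, (3/4)*j + 2*r < 3*w must hold.
Before r := 3*lim + 3*lim + 5: (3/4)*j + 12*lim < 3*w - 10
Before skip: (3/4)*j + 12*lim < 3*w - 10
The weakest precondition is (3/4)*j + 12*lim < 3*w - 10.
Check whether (3/4)*j + 12*lim < 3*w - 9 implies it.
Countermodel: at the initial state j = -13, lim = 0, w = 0, the precondition holds but the weakest precondition fails.
Answer: invalid


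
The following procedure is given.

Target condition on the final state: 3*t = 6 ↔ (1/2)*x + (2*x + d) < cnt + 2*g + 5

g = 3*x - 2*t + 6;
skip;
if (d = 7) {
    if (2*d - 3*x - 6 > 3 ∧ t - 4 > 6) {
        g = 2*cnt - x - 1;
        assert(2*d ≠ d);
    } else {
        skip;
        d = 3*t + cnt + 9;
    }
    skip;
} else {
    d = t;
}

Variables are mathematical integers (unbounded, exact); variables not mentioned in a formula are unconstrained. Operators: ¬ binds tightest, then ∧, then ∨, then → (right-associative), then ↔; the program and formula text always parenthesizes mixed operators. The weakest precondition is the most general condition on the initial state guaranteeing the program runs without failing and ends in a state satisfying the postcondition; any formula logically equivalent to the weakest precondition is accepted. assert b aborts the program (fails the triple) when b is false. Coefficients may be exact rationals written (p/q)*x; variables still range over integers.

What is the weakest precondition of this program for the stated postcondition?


Working backward. After the program, the postcondition 3*t = 6 ↔ (1/2)*x + (2*x + d) < cnt + 2*g + 5 must hold; in canonical form it is 3*t = 6 ↔ d + (5/2)*x < cnt + 2*g + 5.
Then branch requires ((2*d > 3*x + 9 ∧ t > 10) → (d ≠ 0 ∧ (3*t = 6 ↔ d + (9/2)*x < 5*cnt + 3))) ∧ ((¬(2*d > 3*x + 9 ∧ t > 10)) → (3*t = 6 ↔ 3*t + (5/2)*x < 2*g - 4)); else branch requires 3*t = 6 ↔ t + (5/2)*x < cnt + 2*g + 5.
Before the if: (d = 7 → (((2*d > 3*x + 9 ∧ t > 10) → (d ≠ 0 ∧ (3*t = 6 ↔ d + (9/2)*x < 5*cnt + 3))) ∧ ((¬(2*d > 3*x + 9 ∧ t > 10)) → (3*t = 6 ↔ 3*t + (5/2)*x < 2*g - 4)))) ∧ ((¬(d = 7)) → (3*t = 6 ↔ t + (5/2)*x < cnt + 2*g + 5))
Before skip: (d = 7 → (((2*d > 3*x + 9 ∧ t > 10) → (d ≠ 0 ∧ (3*t = 6 ↔ d + (9/2)*x < 5*cnt + 3))) ∧ ((¬(2*d > 3*x + 9 ∧ t > 10)) → (3*t = 6 ↔ 3*t + (5/2)*x < 2*g - 4)))) ∧ ((¬(d = 7)) → (3*t = 6 ↔ t + (5/2)*x < cnt + 2*g + 5))
Before g := 3*x - 2*t + 6: (d = 7 → (((2*d > 3*x + 9 ∧ t > 10) → (d ≠ 0 ∧ (3*t = 6 ↔ d + (9/2)*x < 5*cnt + 3))) ∧ ((¬(2*d > 3*x + 9 ∧ t > 10)) → (3*t = 6 ↔ 7*t < (7/2)*x + 8)))) ∧ ((¬(d = 7)) → (3*t = 6 ↔ 5*t < cnt + (7/2)*x + 17))
Answer: WP = (d = 7 → (((2*d > 3*x + 9 ∧ t > 10) → (d ≠ 0 ∧ (3*t = 6 ↔ d + (9/2)*x < 5*cnt + 3))) ∧ ((¬(2*d > 3*x + 9 ∧ t > 10)) → (3*t = 6 ↔ 7*t < (7/2)*x + 8)))) ∧ ((¬(d = 7)) → (3*t = 6 ↔ 5*t < cnt + (7/2)*x + 17))
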